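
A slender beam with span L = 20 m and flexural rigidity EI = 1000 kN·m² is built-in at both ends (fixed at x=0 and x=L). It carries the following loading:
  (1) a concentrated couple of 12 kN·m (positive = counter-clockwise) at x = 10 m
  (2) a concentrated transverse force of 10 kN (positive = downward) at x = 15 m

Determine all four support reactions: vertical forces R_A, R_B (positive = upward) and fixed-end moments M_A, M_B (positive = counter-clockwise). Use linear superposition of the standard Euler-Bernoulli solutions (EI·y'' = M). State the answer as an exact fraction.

R_A = 197/80 kN, M_A = 99/8 kN·m, R_B = 603/80 kN, M_B = -201/8 kN·m

Load 1 — applied couple M₀=12 kN·m at a=10 m (b=L-a=10):
  R_A = 6M₀ab/L³ = 6·12·10·10/20³ = 9/10 kN
  M_A = M₀b(2a-b)/L² = 12·10·(2·10-10)/20² = 3 kN·m
  R_B = -6M₀ab/L³ = -6·12·10·10/20³ = -9/10 kN
  M_B = M₀a(2b-a)/L² = 12·10·(2·10-10)/20² = 3 kN·m
Load 2 — point force P=10 kN at a=15 m (b=L-a=5):
  R_A = Pb²(3a+b)/L³ = 10·5²·(3·15+5)/20³ = 25/16 kN
  M_A = Pab²/L² = 10·15·5²/20² = 75/8 kN·m
  R_B = Pa²(a+3b)/L³ = 10·15²·(15+3·5)/20³ = 135/16 kN
  M_B = -Pa²b/L² = -10·15²·5/20² = -225/8 kN·m
Superposition: R_A = 197/80 kN, M_A = 99/8 kN·m, R_B = 603/80 kN, M_B = -201/8 kN·m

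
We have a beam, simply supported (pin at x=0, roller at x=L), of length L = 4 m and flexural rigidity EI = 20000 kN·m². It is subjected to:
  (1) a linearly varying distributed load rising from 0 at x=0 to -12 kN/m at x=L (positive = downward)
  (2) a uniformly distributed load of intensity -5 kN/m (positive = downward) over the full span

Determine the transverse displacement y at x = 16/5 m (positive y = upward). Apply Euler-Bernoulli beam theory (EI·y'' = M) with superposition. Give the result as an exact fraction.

Load 1 — triangular load w₀=-12 kN/m (0→w₀ over full span):
  y_1 = -w₀x(7L⁴-10L²x²+3x⁴)/(360LEI) = -(-12)·(16/5)·(7·4⁴-10·4²·(16/5)²+3·(16/5)⁴)/(360·4·20000) = 6096/9765625 m
Load 2 — uniform load w=-5 kN/m over full span:
  y_2 = -wx(L³-2Lx²+x³)/(24EI) = -(-5)·(16/5)·(4³-2·4·(16/5)²+(16/5)³)/(24·20000) = 116/234375 m
Superposition: y = Σ y_i = 32788/29296875 m ≈ 0.001119 m

y(16/5) = 32788/29296875 m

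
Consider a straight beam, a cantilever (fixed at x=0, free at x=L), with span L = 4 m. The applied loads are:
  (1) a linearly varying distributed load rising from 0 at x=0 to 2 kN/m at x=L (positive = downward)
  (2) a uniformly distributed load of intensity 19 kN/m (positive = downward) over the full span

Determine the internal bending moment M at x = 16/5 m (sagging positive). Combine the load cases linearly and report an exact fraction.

Load 1 — triangular load w₀=2 kN/m (0→w₀ over full span):
  M_1 = w₀Lx/2 - w₀L²/3 - w₀x³/(6L) = 2·4·(16/5)/2 - 2·4²/3 - 2·(16/5)³/(6·4) = -224/375 kN·m
Load 2 — uniform load w=19 kN/m over full span:
  M_2 = -w(L-x)²/2 = -19·(4-(16/5))²/2 = -152/25 kN·m
Superposition: M = Σ M_i = -2504/375 kN·m ≈ -6.677333 kN·m

M(16/5) = -2504/375 kN·m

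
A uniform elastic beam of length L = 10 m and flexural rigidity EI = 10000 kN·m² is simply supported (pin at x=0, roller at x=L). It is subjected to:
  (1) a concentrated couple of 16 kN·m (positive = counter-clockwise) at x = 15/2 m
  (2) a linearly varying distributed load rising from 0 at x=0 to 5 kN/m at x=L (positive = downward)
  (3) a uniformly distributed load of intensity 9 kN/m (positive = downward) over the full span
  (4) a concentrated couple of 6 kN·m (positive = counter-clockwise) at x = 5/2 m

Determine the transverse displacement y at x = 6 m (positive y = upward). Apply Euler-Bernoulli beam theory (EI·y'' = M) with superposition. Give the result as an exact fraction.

Load 1 — applied couple M₀=16 kN·m at a=15/2 m (b=L-a=5/2):
  y_1 = (M₀x³/(6L)+C₁x)/EI  [x≤a] with C₁=M₀(3b²-L²)/(6L)=-65/3 = (16·6³/(6·10)+(-65/3)·6)/10000 = -181/25000 m
Load 2 — triangular load w₀=5 kN/m (0→w₀ over full span):
  y_2 = -w₀x(7L⁴-10L²x²+3x⁴)/(360LEI) = -5·6·(7·10⁴-10·10²·6²+3·6⁴)/(360·10·10000) = -296/9375 m
Load 3 — uniform load w=9 kN/m over full span:
  y_3 = -wx(L³-2Lx²+x³)/(24EI) = -9·6·(10³-2·10·6²+6³)/(24·10000) = -279/2500 m
Load 4 — applied couple M₀=6 kN·m at a=5/2 m (b=L-a=15/2):
  y_4 = (M₀x³/(6L)-M₀(x-a)²/2+C₁x)/EI  [x>a] with C₁=M₀(3b²-L²)/(6L)=55/8 = (6·6³/(6·10)-6·(6-(5/2))²/2+(55/8)·6)/10000 = 261/100000 m
Superposition: y = Σ y_i = -44341/300000 m ≈ -0.147803 m

y(6) = -44341/300000 m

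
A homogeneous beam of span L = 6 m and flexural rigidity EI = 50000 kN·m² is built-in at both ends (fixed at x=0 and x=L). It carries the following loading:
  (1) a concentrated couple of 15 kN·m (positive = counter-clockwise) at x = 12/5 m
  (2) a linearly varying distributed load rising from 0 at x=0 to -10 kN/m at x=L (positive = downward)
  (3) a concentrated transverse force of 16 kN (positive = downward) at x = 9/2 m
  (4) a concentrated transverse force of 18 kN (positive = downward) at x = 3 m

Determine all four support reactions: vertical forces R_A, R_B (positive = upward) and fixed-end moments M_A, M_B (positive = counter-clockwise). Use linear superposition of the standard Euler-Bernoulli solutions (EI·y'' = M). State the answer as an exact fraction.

R_A = 61/10 kN, M_A = 39/5 kN·m, R_B = -21/10 kN, M_B = -21/5 kN·m

Load 1 — applied couple M₀=15 kN·m at a=12/5 m (b=L-a=18/5):
  R_A = 6M₀ab/L³ = 6·15·(12/5)·(18/5)/6³ = 18/5 kN
  M_A = M₀b(2a-b)/L² = 15·(18/5)·(2·(12/5)-(18/5))/6² = 9/5 kN·m
  R_B = -6M₀ab/L³ = -6·15·(12/5)·(18/5)/6³ = -18/5 kN
  M_B = M₀a(2b-a)/L² = 15·(12/5)·(2·(18/5)-(12/5))/6² = 24/5 kN·m
Load 2 — triangular load w₀=-10 kN/m (0→w₀ over full span):
  R_A = 3w₀L/20 = 3·(-10)·6/20 = -9 kN
  M_A = w₀L²/30 = (-10)·6²/30 = -12 kN·m
  R_B = 7w₀L/20 = 7·(-10)·6/20 = -21 kN
  M_B = -w₀L²/20 = -(-10)·6²/20 = 18 kN·m
Load 3 — point force P=16 kN at a=9/2 m (b=L-a=3/2):
  R_A = Pb²(3a+b)/L³ = 16·(3/2)²·(3·(9/2)+(3/2))/6³ = 5/2 kN
  M_A = Pab²/L² = 16·(9/2)·(3/2)²/6² = 9/2 kN·m
  R_B = Pa²(a+3b)/L³ = 16·(9/2)²·((9/2)+3·(3/2))/6³ = 27/2 kN
  M_B = -Pa²b/L² = -16·(9/2)²·(3/2)/6² = -27/2 kN·m
Load 4 — point force P=18 kN at a=3 m (b=L-a=3):
  R_A = Pb²(3a+b)/L³ = 18·3²·(3·3+3)/6³ = 9 kN
  M_A = Pab²/L² = 18·3·3²/6² = 27/2 kN·m
  R_B = Pa²(a+3b)/L³ = 18·3²·(3+3·3)/6³ = 9 kN
  M_B = -Pa²b/L² = -18·3²·3/6² = -27/2 kN·m
Superposition: R_A = 61/10 kN, M_A = 39/5 kN·m, R_B = -21/10 kN, M_B = -21/5 kN·m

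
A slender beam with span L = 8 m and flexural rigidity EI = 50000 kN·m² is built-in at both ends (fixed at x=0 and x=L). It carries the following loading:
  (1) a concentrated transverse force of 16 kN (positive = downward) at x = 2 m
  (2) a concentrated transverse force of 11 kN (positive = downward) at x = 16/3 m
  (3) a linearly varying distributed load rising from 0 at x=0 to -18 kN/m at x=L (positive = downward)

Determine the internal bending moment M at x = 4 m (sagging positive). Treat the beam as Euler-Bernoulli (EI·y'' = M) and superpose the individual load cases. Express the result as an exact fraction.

M(4) = -136/9 kN·m

Load 1 — point force P=16 kN at a=2 m (b=L-a=6):
  M_1 = Pa²(a+3b)(L-x)/L³ - Pa²b/L²  [x>a] = 16·2²·(2+3·6)·(8-4)/8³ - 16·2²·6/8² = 4 kN·m
Load 2 — point force P=11 kN at a=16/3 m (b=L-a=8/3):
  M_2 = Pb²(3a+b)x/L³ - Pab²/L²  [x≤a] = 11·(8/3)²·(3·(16/3)+(8/3))·4/8³ - 11·(16/3)·(8/3)²/8² = 44/9 kN·m
Load 3 — triangular load w₀=-18 kN/m (0→w₀ over full span):
  M_3 = 3w₀Lx/20 - w₀L²/30 - w₀x³/(6L) = 3·(-18)·8·4/20 - (-18)·8²/30 - (-18)·4³/(6·8) = -24 kN·m
Superposition: M = Σ M_i = -136/9 kN·m ≈ -15.111111 kN·m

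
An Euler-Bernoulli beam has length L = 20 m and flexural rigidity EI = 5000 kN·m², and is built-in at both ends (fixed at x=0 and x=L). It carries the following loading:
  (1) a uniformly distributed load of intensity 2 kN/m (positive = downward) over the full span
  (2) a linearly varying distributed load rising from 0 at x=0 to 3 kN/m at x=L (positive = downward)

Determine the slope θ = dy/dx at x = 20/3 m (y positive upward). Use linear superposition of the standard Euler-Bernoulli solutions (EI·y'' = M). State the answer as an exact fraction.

Load 1 — uniform load w=2 kN/m over full span:
  θ_1 = -wx(L-x)(L-2x)/(12EI) = -2·(20/3)·(20-(20/3))·(20-2·(20/3))/(12·5000) = -8/405 rad
Load 2 — triangular load w₀=3 kN/m (0→w₀ over full span):
  θ_2 = -w₀(2x(L-x)(L-2x)(x+2L)+x²(L-x)²)/(120LEI) = -3·(2·(20/3)·(20-(20/3))·(20-2·(20/3))·((20/3)+2·20)+(20/3)²·(20-(20/3))²)/(120·20·5000) = -32/2025 rad
Superposition: θ = Σ θ_i = -8/225 rad ≈ -0.035556 rad

θ(20/3) = -8/225 rad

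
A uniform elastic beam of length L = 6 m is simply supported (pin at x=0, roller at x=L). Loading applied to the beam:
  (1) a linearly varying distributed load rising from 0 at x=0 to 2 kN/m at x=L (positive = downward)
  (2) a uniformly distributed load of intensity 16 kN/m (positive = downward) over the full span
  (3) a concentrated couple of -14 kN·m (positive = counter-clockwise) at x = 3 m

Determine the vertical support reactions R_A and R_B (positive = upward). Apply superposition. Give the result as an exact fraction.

R_A = 143/3 kN, R_B = 163/3 kN

Load 1 — triangular load w₀=2 kN/m (0→w₀ over full span):
  R_A = w₀L/6 = 2·6/6 = 2 kN
  R_B = w₀L/3 = 2·6/3 = 4 kN
Load 2 — uniform load w=16 kN/m over full span:
  R_A = wL/2 = 16·6/2 = 48 kN
  R_B = wL/2 = 16·6/2 = 48 kN
Load 3 — applied couple M₀=-14 kN·m at a=3 m (b=L-a=3):
  R_A = M₀/L = (-14)/6 = -7/3 kN
  R_B = -M₀/L = -(-14)/6 = 7/3 kN
Superposition: R_A = 143/3 kN, R_B = 163/3 kN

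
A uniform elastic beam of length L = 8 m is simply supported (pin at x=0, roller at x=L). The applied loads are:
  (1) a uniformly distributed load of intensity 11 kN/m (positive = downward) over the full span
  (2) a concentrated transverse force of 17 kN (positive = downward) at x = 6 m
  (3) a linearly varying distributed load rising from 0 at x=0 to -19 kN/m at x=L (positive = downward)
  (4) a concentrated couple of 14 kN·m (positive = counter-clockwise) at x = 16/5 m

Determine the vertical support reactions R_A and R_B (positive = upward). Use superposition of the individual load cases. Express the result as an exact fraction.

R_A = 74/3 kN, R_B = 13/3 kN

Load 1 — uniform load w=11 kN/m over full span:
  R_A = wL/2 = 11·8/2 = 44 kN
  R_B = wL/2 = 11·8/2 = 44 kN
Load 2 — point force P=17 kN at a=6 m (b=L-a=2):
  R_A = Pb/L = 17·2/8 = 17/4 kN
  R_B = Pa/L = 17·6/8 = 51/4 kN
Load 3 — triangular load w₀=-19 kN/m (0→w₀ over full span):
  R_A = w₀L/6 = (-19)·8/6 = -76/3 kN
  R_B = w₀L/3 = (-19)·8/3 = -152/3 kN
Load 4 — applied couple M₀=14 kN·m at a=16/5 m (b=L-a=24/5):
  R_A = M₀/L = 14/8 = 7/4 kN
  R_B = -M₀/L = -14/8 = -7/4 kN
Superposition: R_A = 74/3 kN, R_B = 13/3 kN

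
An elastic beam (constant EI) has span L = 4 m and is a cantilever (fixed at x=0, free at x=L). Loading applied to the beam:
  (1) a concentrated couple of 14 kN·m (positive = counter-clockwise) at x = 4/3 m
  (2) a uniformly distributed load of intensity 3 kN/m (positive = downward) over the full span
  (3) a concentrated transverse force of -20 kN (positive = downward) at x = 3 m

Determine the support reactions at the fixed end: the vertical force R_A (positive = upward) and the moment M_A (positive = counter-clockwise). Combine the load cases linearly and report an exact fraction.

R_A = -8 kN, M_A = -50 kN·m

Load 1 — applied couple M₀=14 kN·m at a=4/3 m (b=L-a=8/3):
  R_A = 0 kN
  M_A = -M₀ = -14 kN·m
Load 2 — uniform load w=3 kN/m over full span:
  R_A = wL = 3·4 = 12 kN
  M_A = wL²/2 = 3·4²/2 = 24 kN·m
Load 3 — point force P=-20 kN at a=3 m (b=L-a=1):
  R_A = P = (-20) = -20 kN
  M_A = Pa = (-20)·3 = -60 kN·m
Superposition: R_A = -8 kN, M_A = -50 kN·m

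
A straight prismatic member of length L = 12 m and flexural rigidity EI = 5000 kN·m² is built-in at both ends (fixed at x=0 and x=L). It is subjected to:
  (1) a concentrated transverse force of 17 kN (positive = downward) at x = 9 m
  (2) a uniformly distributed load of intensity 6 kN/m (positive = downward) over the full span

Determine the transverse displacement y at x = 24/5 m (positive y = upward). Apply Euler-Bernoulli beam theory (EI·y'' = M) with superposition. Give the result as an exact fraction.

y(24/5) = -112437/1562500 m

Load 1 — point force P=17 kN at a=9 m (b=L-a=3):
  y_1 = -Pb²x²(3aL-(3a+b)x)/(6L³EI)  [x≤a] = -17·3²·(24/5)²·(3·9·12-(3·9+3)·(24/5))/(6·12³·5000) = -153/12500 m
Load 2 — uniform load w=6 kN/m over full span:
  y_2 = -wx²(L-x)²/(24EI) = -6·(24/5)²·(12-(24/5))²/(24·5000) = -23328/390625 m
Superposition: y = Σ y_i = -112437/1562500 m ≈ -0.071960 m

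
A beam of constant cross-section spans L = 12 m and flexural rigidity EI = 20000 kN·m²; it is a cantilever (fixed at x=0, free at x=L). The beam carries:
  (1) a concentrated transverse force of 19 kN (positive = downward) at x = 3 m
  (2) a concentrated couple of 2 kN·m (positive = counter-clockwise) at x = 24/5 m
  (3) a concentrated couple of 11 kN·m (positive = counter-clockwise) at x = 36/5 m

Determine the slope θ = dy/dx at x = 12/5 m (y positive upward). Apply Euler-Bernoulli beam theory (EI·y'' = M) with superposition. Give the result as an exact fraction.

Load 1 — point force P=19 kN at a=3 m (b=L-a=9):
  θ_1 = -Px(2a-x)/(2EI)  [x≤a] = -19·(12/5)·(2·3-(12/5))/(2·20000) = -513/125000 rad
Load 2 — applied couple M₀=2 kN·m at a=24/5 m (b=L-a=36/5):
  θ_2 = M₀x/EI  [x≤a] = 2·(12/5)/20000 = 3/12500 rad
Load 3 — applied couple M₀=11 kN·m at a=36/5 m (b=L-a=24/5):
  θ_3 = M₀x/EI  [x≤a] = 11·(12/5)/20000 = 33/25000 rad
Superposition: θ = Σ θ_i = -159/62500 rad ≈ -0.002544 rad

θ(12/5) = -159/62500 rad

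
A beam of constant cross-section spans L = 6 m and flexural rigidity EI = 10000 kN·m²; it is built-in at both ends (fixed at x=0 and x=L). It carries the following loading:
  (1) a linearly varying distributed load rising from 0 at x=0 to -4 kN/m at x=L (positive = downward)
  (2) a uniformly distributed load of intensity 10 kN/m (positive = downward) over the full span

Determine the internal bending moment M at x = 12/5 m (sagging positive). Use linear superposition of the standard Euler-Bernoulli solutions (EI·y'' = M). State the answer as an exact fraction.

M(12/5) = 1362/125 kN·m

Load 1 — triangular load w₀=-4 kN/m (0→w₀ over full span):
  M_1 = 3w₀Lx/20 - w₀L²/30 - w₀x³/(6L) = 3·(-4)·6·(12/5)/20 - (-4)·6²/30 - (-4)·(12/5)³/(6·6) = -288/125 kN·m
Load 2 — uniform load w=10 kN/m over full span:
  M_2 = wLx/2 - wL²/12 - wx²/2 = 10·6·(12/5)/2 - 10·6²/12 - 10·(12/5)²/2 = 66/5 kN·m
Superposition: M = Σ M_i = 1362/125 kN·m ≈ 10.896000 kN·m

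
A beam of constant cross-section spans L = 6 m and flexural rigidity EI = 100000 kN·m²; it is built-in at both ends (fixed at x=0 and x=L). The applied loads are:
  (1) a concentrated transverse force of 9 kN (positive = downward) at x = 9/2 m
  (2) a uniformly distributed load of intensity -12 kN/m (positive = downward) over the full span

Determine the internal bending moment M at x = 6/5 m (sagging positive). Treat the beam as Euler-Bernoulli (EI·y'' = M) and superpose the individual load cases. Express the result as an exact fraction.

M(6/5) = 477/800 kN·m

Load 1 — point force P=9 kN at a=9/2 m (b=L-a=3/2):
  M_1 = Pb²(3a+b)x/L³ - Pab²/L²  [x≤a] = 9·(3/2)²·(3·(9/2)+(3/2))·(6/5)/6³ - 9·(9/2)·(3/2)²/6² = -27/32 kN·m
Load 2 — uniform load w=-12 kN/m over full span:
  M_2 = wLx/2 - wL²/12 - wx²/2 = (-12)·6·(6/5)/2 - (-12)·6²/12 - (-12)·(6/5)²/2 = 36/25 kN·m
Superposition: M = Σ M_i = 477/800 kN·m ≈ 0.596250 kN·m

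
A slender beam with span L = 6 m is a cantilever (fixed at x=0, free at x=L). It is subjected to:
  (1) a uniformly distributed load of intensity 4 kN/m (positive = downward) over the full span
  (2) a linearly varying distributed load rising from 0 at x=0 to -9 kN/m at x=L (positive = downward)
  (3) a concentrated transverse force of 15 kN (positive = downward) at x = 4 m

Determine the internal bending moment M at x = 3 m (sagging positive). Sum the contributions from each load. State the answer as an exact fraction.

Load 1 — uniform load w=4 kN/m over full span:
  M_1 = -w(L-x)²/2 = -4·(6-3)²/2 = -18 kN·m
Load 2 — triangular load w₀=-9 kN/m (0→w₀ over full span):
  M_2 = w₀Lx/2 - w₀L²/3 - w₀x³/(6L) = (-9)·6·3/2 - (-9)·6²/3 - (-9)·3³/(6·6) = 135/4 kN·m
Load 3 — point force P=15 kN at a=4 m (b=L-a=2):
  M_3 = -P(a-x)  [x≤a] = -15·(4-3) = -15 kN·m
Superposition: M = Σ M_i = 3/4 kN·m ≈ 0.750000 kN·m

M(3) = 3/4 kN·m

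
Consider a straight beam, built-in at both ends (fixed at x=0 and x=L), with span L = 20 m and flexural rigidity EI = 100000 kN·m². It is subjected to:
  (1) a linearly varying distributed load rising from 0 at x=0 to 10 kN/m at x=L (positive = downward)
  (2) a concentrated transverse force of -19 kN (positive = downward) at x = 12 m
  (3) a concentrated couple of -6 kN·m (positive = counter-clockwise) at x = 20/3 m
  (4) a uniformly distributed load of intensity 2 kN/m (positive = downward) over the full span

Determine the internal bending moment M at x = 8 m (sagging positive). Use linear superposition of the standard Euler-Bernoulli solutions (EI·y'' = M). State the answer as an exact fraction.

Load 1 — triangular load w₀=10 kN/m (0→w₀ over full span):
  M_1 = 3w₀Lx/20 - w₀L²/30 - w₀x³/(6L) = 3·10·20·8/20 - 10·20²/30 - 10·8³/(6·20) = 64 kN·m
Load 2 — point force P=-19 kN at a=12 m (b=L-a=8):
  M_2 = Pb²(3a+b)x/L³ - Pab²/L²  [x≤a] = (-19)·8²·(3·12+8)·8/20³ - (-19)·12·8²/20² = -2128/125 kN·m
Load 3 — applied couple M₀=-6 kN·m at a=20/3 m (b=L-a=40/3):
  M_3 = R_Ax - M_A - M₀  [x>a] with R_A=-2/5, M_A=0 = (-2/5)·8 - 0 - (-6) = 14/5 kN·m
Load 4 — uniform load w=2 kN/m over full span:
  M_4 = wLx/2 - wL²/12 - wx²/2 = 2·20·8/2 - 2·20²/12 - 2·8²/2 = 88/3 kN·m
Superposition: M = Σ M_i = 29666/375 kN·m ≈ 79.109333 kN·m

M(8) = 29666/375 kN·m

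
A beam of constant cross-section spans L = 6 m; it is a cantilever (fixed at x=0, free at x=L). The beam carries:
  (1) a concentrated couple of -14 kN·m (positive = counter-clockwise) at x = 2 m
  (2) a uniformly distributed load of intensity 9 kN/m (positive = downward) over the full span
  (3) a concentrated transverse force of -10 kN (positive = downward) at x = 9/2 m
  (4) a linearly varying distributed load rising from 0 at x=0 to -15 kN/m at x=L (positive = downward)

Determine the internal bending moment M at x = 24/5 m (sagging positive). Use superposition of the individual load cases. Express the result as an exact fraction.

Load 1 — applied couple M₀=-14 kN·m at a=2 m (b=L-a=4):
  M_1 = 0  [x>a] = 0 kN·m
Load 2 — uniform load w=9 kN/m over full span:
  M_2 = -w(L-x)²/2 = -9·(6-(24/5))²/2 = -162/25 kN·m
Load 3 — point force P=-10 kN at a=9/2 m (b=L-a=3/2):
  M_3 = 0  [x>a] = 0 kN·m
Load 4 — triangular load w₀=-15 kN/m (0→w₀ over full span):
  M_4 = w₀Lx/2 - w₀L²/3 - w₀x³/(6L) = (-15)·6·(24/5)/2 - (-15)·6²/3 - (-15)·(24/5)³/(6·6) = 252/25 kN·m
Superposition: M = Σ M_i = 18/5 kN·m ≈ 3.600000 kN·m

M(24/5) = 18/5 kN·m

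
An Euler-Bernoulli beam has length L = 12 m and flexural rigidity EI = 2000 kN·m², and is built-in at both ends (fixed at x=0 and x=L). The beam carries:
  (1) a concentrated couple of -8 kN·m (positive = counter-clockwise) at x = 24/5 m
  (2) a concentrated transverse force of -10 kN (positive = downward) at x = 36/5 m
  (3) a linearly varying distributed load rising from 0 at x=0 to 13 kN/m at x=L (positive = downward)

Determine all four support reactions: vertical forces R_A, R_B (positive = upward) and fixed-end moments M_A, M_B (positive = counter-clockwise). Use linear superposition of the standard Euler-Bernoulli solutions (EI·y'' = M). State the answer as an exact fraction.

R_A = 473/25 kN, M_A = 1248/25 kN·m, R_B = 1227/25 kN, M_B = -1972/25 kN·m

Load 1 — applied couple M₀=-8 kN·m at a=24/5 m (b=L-a=36/5):
  R_A = 6M₀ab/L³ = 6·(-8)·(24/5)·(36/5)/12³ = -24/25 kN
  M_A = M₀b(2a-b)/L² = (-8)·(36/5)·(2·(24/5)-(36/5))/12² = -24/25 kN·m
  R_B = -6M₀ab/L³ = -6·(-8)·(24/5)·(36/5)/12³ = 24/25 kN
  M_B = M₀a(2b-a)/L² = (-8)·(24/5)·(2·(36/5)-(24/5))/12² = -64/25 kN·m
Load 2 — point force P=-10 kN at a=36/5 m (b=L-a=24/5):
  R_A = Pb²(3a+b)/L³ = (-10)·(24/5)²·(3·(36/5)+(24/5))/12³ = -88/25 kN
  M_A = Pab²/L² = (-10)·(36/5)·(24/5)²/12² = -288/25 kN·m
  R_B = Pa²(a+3b)/L³ = (-10)·(36/5)²·((36/5)+3·(24/5))/12³ = -162/25 kN
  M_B = -Pa²b/L² = -(-10)·(36/5)²·(24/5)/12² = 432/25 kN·m
Load 3 — triangular load w₀=13 kN/m (0→w₀ over full span):
  R_A = 3w₀L/20 = 3·13·12/20 = 117/5 kN
  M_A = w₀L²/30 = 13·12²/30 = 312/5 kN·m
  R_B = 7w₀L/20 = 7·13·12/20 = 273/5 kN
  M_B = -w₀L²/20 = -13·12²/20 = -468/5 kN·m
Superposition: R_A = 473/25 kN, M_A = 1248/25 kN·m, R_B = 1227/25 kN, M_B = -1972/25 kN·m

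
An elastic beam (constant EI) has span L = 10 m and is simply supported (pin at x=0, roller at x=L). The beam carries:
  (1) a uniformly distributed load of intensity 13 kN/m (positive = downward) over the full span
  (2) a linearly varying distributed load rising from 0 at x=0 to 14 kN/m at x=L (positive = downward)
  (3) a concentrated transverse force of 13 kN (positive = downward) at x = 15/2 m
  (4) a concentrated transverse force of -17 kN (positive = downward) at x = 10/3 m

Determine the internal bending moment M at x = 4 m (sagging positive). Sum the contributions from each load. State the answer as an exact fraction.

M(4) = 1067/5 kN·m

Load 1 — uniform load w=13 kN/m over full span:
  M_1 = wx(L-x)/2 = 13·4·(10-4)/2 = 156 kN·m
Load 2 — triangular load w₀=14 kN/m (0→w₀ over full span):
  M_2 = w₀Lx/6 - w₀x³/(6L) = 14·10·4/6 - 14·4³/(6·10) = 392/5 kN·m
Load 3 — point force P=13 kN at a=15/2 m (b=L-a=5/2):
  M_3 = Pbx/L  [x≤a] = 13·(5/2)·4/10 = 13 kN·m
Load 4 — point force P=-17 kN at a=10/3 m (b=L-a=20/3):
  M_4 = Pa(L-x)/L  [x>a] = (-17)·(10/3)·(10-4)/10 = -34 kN·m
Superposition: M = Σ M_i = 1067/5 kN·m ≈ 213.400000 kN·m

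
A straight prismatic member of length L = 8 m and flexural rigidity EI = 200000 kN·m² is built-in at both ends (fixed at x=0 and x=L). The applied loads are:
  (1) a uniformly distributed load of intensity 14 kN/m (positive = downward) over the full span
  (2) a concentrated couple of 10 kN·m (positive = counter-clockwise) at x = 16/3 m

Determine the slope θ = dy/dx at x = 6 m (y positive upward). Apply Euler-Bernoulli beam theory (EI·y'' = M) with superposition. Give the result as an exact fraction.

θ(6) = 89/300000 rad

Load 1 — uniform load w=14 kN/m over full span:
  θ_1 = -wx(L-x)(L-2x)/(12EI) = -14·6·(8-6)·(8-2·6)/(12·200000) = 7/25000 rad
Load 2 — applied couple M₀=10 kN·m at a=16/3 m (b=L-a=8/3):
  θ_2 = (R_Ax²/2 - M_Ax - M₀(x-a))/EI  [x>a] with R_A=5/3, M_A=10/3 = ((5/3)·6²/2 - (10/3)·6 - 10·(6-(16/3)))/200000 = 1/60000 rad
Superposition: θ = Σ θ_i = 89/300000 rad ≈ 0.000297 rad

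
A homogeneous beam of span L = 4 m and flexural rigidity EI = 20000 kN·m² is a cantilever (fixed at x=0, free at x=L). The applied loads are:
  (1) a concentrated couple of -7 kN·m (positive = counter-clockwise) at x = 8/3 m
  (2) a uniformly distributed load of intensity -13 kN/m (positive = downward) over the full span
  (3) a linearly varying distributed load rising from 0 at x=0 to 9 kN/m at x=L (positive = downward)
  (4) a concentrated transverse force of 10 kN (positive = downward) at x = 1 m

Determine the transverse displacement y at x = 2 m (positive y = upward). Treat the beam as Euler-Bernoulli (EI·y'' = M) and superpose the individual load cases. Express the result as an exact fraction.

y(2) = 131/50000 m

Load 1 — applied couple M₀=-7 kN·m at a=8/3 m (b=L-a=4/3):
  y_1 = M₀x²/(2EI)  [x≤a] = (-7)·2²/(2·20000) = -7/10000 m
Load 2 — uniform load w=-13 kN/m over full span:
  y_2 = -wx²(x²-4Lx+6L²)/(24EI) = -(-13)·2²·(2²-4·4·2+6·4²)/(24·20000) = 221/30000 m
Load 3 — triangular load w₀=9 kN/m (0→w₀ over full span):
  y_3 = (w₀Lx³/12-w₀L²x²/6-w₀x⁵/(120L))/EI = (9·4·2³/12-9·4²·2²/6-9·2⁵/(120·4))/20000 = -363/100000 m
Load 4 — point force P=10 kN at a=1 m (b=L-a=3):
  y_4 = -Pa²(3x-a)/(6EI)  [x>a] = -10·1²·(3·2-1)/(6·20000) = -1/2400 m
Superposition: y = Σ y_i = 131/50000 m ≈ 0.002620 m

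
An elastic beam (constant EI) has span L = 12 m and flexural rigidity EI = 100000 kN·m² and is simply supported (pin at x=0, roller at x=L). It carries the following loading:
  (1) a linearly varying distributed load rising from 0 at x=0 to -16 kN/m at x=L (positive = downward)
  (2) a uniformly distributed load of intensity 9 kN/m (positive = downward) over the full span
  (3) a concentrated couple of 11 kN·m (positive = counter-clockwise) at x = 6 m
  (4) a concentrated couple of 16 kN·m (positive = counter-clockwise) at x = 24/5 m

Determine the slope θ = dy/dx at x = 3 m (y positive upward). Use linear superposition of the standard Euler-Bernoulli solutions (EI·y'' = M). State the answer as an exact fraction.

Load 1 — triangular load w₀=-16 kN/m (0→w₀ over full span):
  θ_1 = -w₀(7L⁴-30L²x²+15x⁴)/(360LEI) = -(-16)·(7·12⁴-30·12²·3²+15·3⁴)/(360·12·100000) = 3981/1000000 rad
Load 2 — uniform load w=9 kN/m over full span:
  θ_2 = -w(L³-6Lx²+4x³)/(24EI) = -9·(12³-6·12·3²+4·3³)/(24·100000) = -891/200000 rad
Load 3 — applied couple M₀=11 kN·m at a=6 m (b=L-a=6):
  θ_3 = (M₀x²/(2L)+C₁)/EI  [x≤a] with C₁=M₀(3b²-L²)/(6L)=-11/2 = (11·3²/(2·12)+(-11/2))/100000 = -11/800000 rad
Load 4 — applied couple M₀=16 kN·m at a=24/5 m (b=L-a=36/5):
  θ_4 = (M₀x²/(2L)+C₁)/EI  [x≤a] with C₁=M₀(3b²-L²)/(6L)=64/25 = (16·3²/(2·12)+(64/25))/100000 = 107/1250000 rad
Superposition: θ = Σ θ_i = -8043/20000000 rad ≈ -0.000402 rad

θ(3) = -8043/20000000 rad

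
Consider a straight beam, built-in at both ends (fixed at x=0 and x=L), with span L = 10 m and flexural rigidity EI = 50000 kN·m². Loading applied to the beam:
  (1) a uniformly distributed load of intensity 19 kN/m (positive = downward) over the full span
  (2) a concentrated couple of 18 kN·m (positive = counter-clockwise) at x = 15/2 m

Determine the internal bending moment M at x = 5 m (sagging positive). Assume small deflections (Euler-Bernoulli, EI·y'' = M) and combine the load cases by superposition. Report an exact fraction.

Load 1 — uniform load w=19 kN/m over full span:
  M_1 = wLx/2 - wL²/12 - wx²/2 = 19·10·5/2 - 19·10²/12 - 19·5²/2 = 475/6 kN·m
Load 2 — applied couple M₀=18 kN·m at a=15/2 m (b=L-a=5/2):
  M_2 = R_Ax - M_A  [x≤a] with R_A=81/40, M_A=45/8 = (81/40)·5 - (45/8) = 9/2 kN·m
Superposition: M = Σ M_i = 251/3 kN·m ≈ 83.666667 kN·m

M(5) = 251/3 kN·m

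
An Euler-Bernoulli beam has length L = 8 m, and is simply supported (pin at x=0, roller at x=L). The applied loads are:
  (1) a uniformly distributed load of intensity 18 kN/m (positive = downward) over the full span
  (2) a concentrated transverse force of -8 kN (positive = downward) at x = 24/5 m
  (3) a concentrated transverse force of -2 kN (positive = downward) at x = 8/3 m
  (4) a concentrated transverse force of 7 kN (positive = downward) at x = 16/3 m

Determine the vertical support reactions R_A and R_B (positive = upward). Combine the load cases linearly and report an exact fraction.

Load 1 — uniform load w=18 kN/m over full span:
  R_A = wL/2 = 18·8/2 = 72 kN
  R_B = wL/2 = 18·8/2 = 72 kN
Load 2 — point force P=-8 kN at a=24/5 m (b=L-a=16/5):
  R_A = Pb/L = (-8)·(16/5)/8 = -16/5 kN
  R_B = Pa/L = (-8)·(24/5)/8 = -24/5 kN
Load 3 — point force P=-2 kN at a=8/3 m (b=L-a=16/3):
  R_A = Pb/L = (-2)·(16/3)/8 = -4/3 kN
  R_B = Pa/L = (-2)·(8/3)/8 = -2/3 kN
Load 4 — point force P=7 kN at a=16/3 m (b=L-a=8/3):
  R_A = Pb/L = 7·(8/3)/8 = 7/3 kN
  R_B = Pa/L = 7·(16/3)/8 = 14/3 kN
Superposition: R_A = 349/5 kN, R_B = 356/5 kN

R_A = 349/5 kN, R_B = 356/5 kN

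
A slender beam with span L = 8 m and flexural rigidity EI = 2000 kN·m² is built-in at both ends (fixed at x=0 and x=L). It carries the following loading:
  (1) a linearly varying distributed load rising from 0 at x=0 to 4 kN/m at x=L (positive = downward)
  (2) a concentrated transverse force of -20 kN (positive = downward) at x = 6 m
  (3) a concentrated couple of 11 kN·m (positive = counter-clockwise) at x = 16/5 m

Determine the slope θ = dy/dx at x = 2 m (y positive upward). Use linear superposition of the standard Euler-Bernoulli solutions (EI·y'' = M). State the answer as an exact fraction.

θ(2) = 227/200000 rad

Load 1 — triangular load w₀=4 kN/m (0→w₀ over full span):
  θ_1 = -w₀(2x(L-x)(L-2x)(x+2L)+x²(L-x)²)/(120LEI) = -4·(2·2·(8-2)·(8-2·2)·(2+2·8)+2²·(8-2)²)/(120·8·2000) = -39/10000 rad
Load 2 — point force P=-20 kN at a=6 m (b=L-a=2):
  θ_2 = -Pb²x(2aL-(3a+b)x)/(2L³EI)  [x≤a] = -(-20)·2²·2·(2·6·8-(3·6+2)·2)/(2·8³·2000) = 7/1600 rad
Load 3 — applied couple M₀=11 kN·m at a=16/5 m (b=L-a=24/5):
  θ_3 = (R_Ax²/2 - M_Ax)/EI  [x≤a] with R_A=99/50, M_A=33/25 = ((99/50)·2²/2 - (33/25)·2)/2000 = 33/50000 rad
Superposition: θ = Σ θ_i = 227/200000 rad ≈ 0.001135 rad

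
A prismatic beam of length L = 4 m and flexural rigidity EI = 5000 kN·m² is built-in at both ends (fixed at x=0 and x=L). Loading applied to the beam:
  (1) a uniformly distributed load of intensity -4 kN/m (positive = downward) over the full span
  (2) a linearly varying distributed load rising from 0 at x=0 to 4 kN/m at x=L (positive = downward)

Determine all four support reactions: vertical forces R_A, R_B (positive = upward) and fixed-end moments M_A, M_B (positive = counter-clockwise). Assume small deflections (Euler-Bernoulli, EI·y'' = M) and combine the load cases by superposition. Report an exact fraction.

R_A = -28/5 kN, M_A = -16/5 kN·m, R_B = -12/5 kN, M_B = 32/15 kN·m

Load 1 — uniform load w=-4 kN/m over full span:
  R_A = wL/2 = (-4)·4/2 = -8 kN
  M_A = wL²/12 = (-4)·4²/12 = -16/3 kN·m
  R_B = wL/2 = (-4)·4/2 = -8 kN
  M_B = -wL²/12 = -(-4)·4²/12 = 16/3 kN·m
Load 2 — triangular load w₀=4 kN/m (0→w₀ over full span):
  R_A = 3w₀L/20 = 3·4·4/20 = 12/5 kN
  M_A = w₀L²/30 = 4·4²/30 = 32/15 kN·m
  R_B = 7w₀L/20 = 7·4·4/20 = 28/5 kN
  M_B = -w₀L²/20 = -4·4²/20 = -16/5 kN·m
Superposition: R_A = -28/5 kN, M_A = -16/5 kN·m, R_B = -12/5 kN, M_B = 32/15 kN·m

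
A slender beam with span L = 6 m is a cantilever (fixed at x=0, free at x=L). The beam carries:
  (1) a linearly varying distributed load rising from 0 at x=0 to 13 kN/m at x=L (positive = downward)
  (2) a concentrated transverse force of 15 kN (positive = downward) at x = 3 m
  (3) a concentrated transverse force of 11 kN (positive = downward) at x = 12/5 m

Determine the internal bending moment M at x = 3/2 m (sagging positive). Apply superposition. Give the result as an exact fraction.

M(3/2) = -20979/160 kN·m

Load 1 — triangular load w₀=13 kN/m (0→w₀ over full span):
  M_1 = w₀Lx/2 - w₀L²/3 - w₀x³/(6L) = 13·6·(3/2)/2 - 13·6²/3 - 13·(3/2)³/(6·6) = -3159/32 kN·m
Load 2 — point force P=15 kN at a=3 m (b=L-a=3):
  M_2 = -P(a-x)  [x≤a] = -15·(3-(3/2)) = -45/2 kN·m
Load 3 — point force P=11 kN at a=12/5 m (b=L-a=18/5):
  M_3 = -P(a-x)  [x≤a] = -11·((12/5)-(3/2)) = -99/10 kN·m
Superposition: M = Σ M_i = -20979/160 kN·m ≈ -131.118750 kN·m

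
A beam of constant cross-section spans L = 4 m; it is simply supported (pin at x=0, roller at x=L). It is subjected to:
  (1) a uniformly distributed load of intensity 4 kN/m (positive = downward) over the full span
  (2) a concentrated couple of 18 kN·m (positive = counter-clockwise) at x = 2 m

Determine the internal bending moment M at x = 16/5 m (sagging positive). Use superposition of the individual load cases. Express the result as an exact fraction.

Load 1 — uniform load w=4 kN/m over full span:
  M_1 = wx(L-x)/2 = 4·(16/5)·(4-(16/5))/2 = 128/25 kN·m
Load 2 — applied couple M₀=18 kN·m at a=2 m (b=L-a=2):
  M_2 = M₀x/L - M₀  [x>a] = 18·(16/5)/4 - 18 = -18/5 kN·m
Superposition: M = Σ M_i = 38/25 kN·m ≈ 1.520000 kN·m

M(16/5) = 38/25 kN·m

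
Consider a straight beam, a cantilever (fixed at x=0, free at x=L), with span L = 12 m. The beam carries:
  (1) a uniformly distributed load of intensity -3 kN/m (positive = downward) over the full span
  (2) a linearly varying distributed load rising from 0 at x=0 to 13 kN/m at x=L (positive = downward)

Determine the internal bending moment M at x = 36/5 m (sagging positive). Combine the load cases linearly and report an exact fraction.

Load 1 — uniform load w=-3 kN/m over full span:
  M_1 = -w(L-x)²/2 = -(-3)·(12-(36/5))²/2 = 864/25 kN·m
Load 2 — triangular load w₀=13 kN/m (0→w₀ over full span):
  M_2 = w₀Lx/2 - w₀L²/3 - w₀x³/(6L) = 13·12·(36/5)/2 - 13·12²/3 - 13·(36/5)³/(6·12) = -16224/125 kN·m
Superposition: M = Σ M_i = -11904/125 kN·m ≈ -95.232000 kN·m

M(36/5) = -11904/125 kN·m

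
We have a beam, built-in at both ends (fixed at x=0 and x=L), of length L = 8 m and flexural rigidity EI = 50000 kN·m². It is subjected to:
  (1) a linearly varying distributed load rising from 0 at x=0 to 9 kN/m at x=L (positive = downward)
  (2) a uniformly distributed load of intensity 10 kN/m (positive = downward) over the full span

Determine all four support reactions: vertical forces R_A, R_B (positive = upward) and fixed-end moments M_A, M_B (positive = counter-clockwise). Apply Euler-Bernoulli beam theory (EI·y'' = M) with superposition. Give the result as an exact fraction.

Load 1 — triangular load w₀=9 kN/m (0→w₀ over full span):
  R_A = 3w₀L/20 = 3·9·8/20 = 54/5 kN
  M_A = w₀L²/30 = 9·8²/30 = 96/5 kN·m
  R_B = 7w₀L/20 = 7·9·8/20 = 126/5 kN
  M_B = -w₀L²/20 = -9·8²/20 = -144/5 kN·m
Load 2 — uniform load w=10 kN/m over full span:
  R_A = wL/2 = 10·8/2 = 40 kN
  M_A = wL²/12 = 10·8²/12 = 160/3 kN·m
  R_B = wL/2 = 10·8/2 = 40 kN
  M_B = -wL²/12 = -10·8²/12 = -160/3 kN·m
Superposition: R_A = 254/5 kN, M_A = 1088/15 kN·m, R_B = 326/5 kN, M_B = -1232/15 kN·m

R_A = 254/5 kN, M_A = 1088/15 kN·m, R_B = 326/5 kN, M_B = -1232/15 kN·m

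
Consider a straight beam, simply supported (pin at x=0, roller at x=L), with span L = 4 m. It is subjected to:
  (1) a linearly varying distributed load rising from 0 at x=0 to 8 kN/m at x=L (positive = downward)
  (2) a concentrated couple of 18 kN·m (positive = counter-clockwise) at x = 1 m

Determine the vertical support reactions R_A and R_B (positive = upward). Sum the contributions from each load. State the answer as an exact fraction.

R_A = 59/6 kN, R_B = 37/6 kN

Load 1 — triangular load w₀=8 kN/m (0→w₀ over full span):
  R_A = w₀L/6 = 8·4/6 = 16/3 kN
  R_B = w₀L/3 = 8·4/3 = 32/3 kN
Load 2 — applied couple M₀=18 kN·m at a=1 m (b=L-a=3):
  R_A = M₀/L = 18/4 = 9/2 kN
  R_B = -M₀/L = -18/4 = -9/2 kN
Superposition: R_A = 59/6 kN, R_B = 37/6 kN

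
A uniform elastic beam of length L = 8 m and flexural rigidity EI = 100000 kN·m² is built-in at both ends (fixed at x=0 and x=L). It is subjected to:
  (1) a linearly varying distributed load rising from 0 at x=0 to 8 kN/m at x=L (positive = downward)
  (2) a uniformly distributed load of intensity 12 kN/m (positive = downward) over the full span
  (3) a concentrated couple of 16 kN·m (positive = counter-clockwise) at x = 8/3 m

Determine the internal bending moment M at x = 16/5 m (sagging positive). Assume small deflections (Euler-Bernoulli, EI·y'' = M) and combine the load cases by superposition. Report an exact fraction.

M(16/5) = 10832/375 kN·m

Load 1 — triangular load w₀=8 kN/m (0→w₀ over full span):
  M_1 = 3w₀Lx/20 - w₀L²/30 - w₀x³/(6L) = 3·8·8·(16/5)/20 - 8·8²/30 - 8·(16/5)³/(6·8) = 1024/125 kN·m
Load 2 — uniform load w=12 kN/m over full span:
  M_2 = wLx/2 - wL²/12 - wx²/2 = 12·8·(16/5)/2 - 12·8²/12 - 12·(16/5)²/2 = 704/25 kN·m
Load 3 — applied couple M₀=16 kN·m at a=8/3 m (b=L-a=16/3):
  M_3 = R_Ax - M_A - M₀  [x>a] with R_A=8/3, M_A=0 = (8/3)·(16/5) - 0 - 16 = -112/15 kN·m
Superposition: M = Σ M_i = 10832/375 kN·m ≈ 28.885333 kN·m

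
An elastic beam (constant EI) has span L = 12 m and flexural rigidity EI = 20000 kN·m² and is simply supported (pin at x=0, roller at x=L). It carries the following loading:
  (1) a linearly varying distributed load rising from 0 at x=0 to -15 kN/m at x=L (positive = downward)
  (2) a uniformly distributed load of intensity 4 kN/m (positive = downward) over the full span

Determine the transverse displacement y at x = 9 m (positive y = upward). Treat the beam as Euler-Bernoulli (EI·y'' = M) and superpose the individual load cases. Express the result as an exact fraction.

Load 1 — triangular load w₀=-15 kN/m (0→w₀ over full span):
  y_1 = -w₀x(7L⁴-10L²x²+3x⁴)/(360LEI) = -(-15)·9·(7·12⁴-10·12²·9²+3·9⁴)/(360·12·20000) = 9639/128000 m
Load 2 — uniform load w=4 kN/m over full span:
  y_2 = -wx(L³-2Lx²+x³)/(24EI) = -4·9·(12³-2·12·9²+9³)/(24·20000) = -1539/40000 m
Superposition: y = Σ y_i = 23571/640000 m ≈ 0.036830 m

y(9) = 23571/640000 m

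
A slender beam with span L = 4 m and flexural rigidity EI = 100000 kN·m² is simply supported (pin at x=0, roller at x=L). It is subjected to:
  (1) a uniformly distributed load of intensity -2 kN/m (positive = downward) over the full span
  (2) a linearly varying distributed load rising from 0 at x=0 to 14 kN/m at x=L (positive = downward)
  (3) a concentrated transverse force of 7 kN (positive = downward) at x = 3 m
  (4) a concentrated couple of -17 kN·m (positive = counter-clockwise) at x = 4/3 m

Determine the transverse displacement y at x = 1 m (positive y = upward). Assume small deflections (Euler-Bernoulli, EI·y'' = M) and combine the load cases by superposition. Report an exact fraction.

y(1) = -2839/14400000 m

Load 1 — uniform load w=-2 kN/m over full span:
  y_1 = -wx(L³-2Lx²+x³)/(24EI) = -(-2)·1·(4³-2·4·1²+1³)/(24·100000) = 19/400000 m
Load 2 — triangular load w₀=14 kN/m (0→w₀ over full span):
  y_2 = -w₀x(7L⁴-10L²x²+3x⁴)/(360LEI) = -14·1·(7·4⁴-10·4²·1²+3·1⁴)/(360·4·100000) = -763/4800000 m
Load 3 — point force P=7 kN at a=3 m (b=L-a=1):
  y_3 = -Pbx(L²-b²-x²)/(6LEI)  [x≤a] = -7·1·1·(4²-1²-1²)/(6·4·100000) = -49/1200000 m
Load 4 — applied couple M₀=-17 kN·m at a=4/3 m (b=L-a=8/3):
  y_4 = (M₀x³/(6L)+C₁x)/EI  [x≤a] with C₁=M₀(3b²-L²)/(6L)=-34/9 = ((-17)·1³/(6·4)+(-34/9)·1)/100000 = -323/7200000 m
Superposition: y = Σ y_i = -2839/14400000 m ≈ -0.000197 m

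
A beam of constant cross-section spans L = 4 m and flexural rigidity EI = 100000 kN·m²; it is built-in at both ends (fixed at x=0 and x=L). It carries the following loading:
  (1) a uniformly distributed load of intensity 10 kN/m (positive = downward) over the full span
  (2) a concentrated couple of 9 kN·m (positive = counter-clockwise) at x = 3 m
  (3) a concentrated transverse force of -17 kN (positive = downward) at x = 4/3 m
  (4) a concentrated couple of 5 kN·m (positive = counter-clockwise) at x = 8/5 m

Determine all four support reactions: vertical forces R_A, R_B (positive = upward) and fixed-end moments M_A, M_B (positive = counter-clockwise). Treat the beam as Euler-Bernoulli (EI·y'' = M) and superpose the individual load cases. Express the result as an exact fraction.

R_A = 50711/4320 kN, M_A = 14411/2160 kN·m, R_B = 48649/4320 kN, M_B = -18109/2160 kN·m

Load 1 — uniform load w=10 kN/m over full span:
  R_A = wL/2 = 10·4/2 = 20 kN
  M_A = wL²/12 = 10·4²/12 = 40/3 kN·m
  R_B = wL/2 = 10·4/2 = 20 kN
  M_B = -wL²/12 = -10·4²/12 = -40/3 kN·m
Load 2 — applied couple M₀=9 kN·m at a=3 m (b=L-a=1):
  R_A = 6M₀ab/L³ = 6·9·3·1/4³ = 81/32 kN
  M_A = M₀b(2a-b)/L² = 9·1·(2·3-1)/4² = 45/16 kN·m
  R_B = -6M₀ab/L³ = -6·9·3·1/4³ = -81/32 kN
  M_B = M₀a(2b-a)/L² = 9·3·(2·1-3)/4² = -27/16 kN·m
Load 3 — point force P=-17 kN at a=4/3 m (b=L-a=8/3):
  R_A = Pb²(3a+b)/L³ = (-17)·(8/3)²·(3·(4/3)+(8/3))/4³ = -340/27 kN
  M_A = Pab²/L² = (-17)·(4/3)·(8/3)²/4² = -272/27 kN·m
  R_B = Pa²(a+3b)/L³ = (-17)·(4/3)²·((4/3)+3·(8/3))/4³ = -119/27 kN
  M_B = -Pa²b/L² = -(-17)·(4/3)²·(8/3)/4² = 136/27 kN·m
Load 4 — applied couple M₀=5 kN·m at a=8/5 m (b=L-a=12/5):
  R_A = 6M₀ab/L³ = 6·5·(8/5)·(12/5)/4³ = 9/5 kN
  M_A = M₀b(2a-b)/L² = 5·(12/5)·(2·(8/5)-(12/5))/4² = 3/5 kN·m
  R_B = -6M₀ab/L³ = -6·5·(8/5)·(12/5)/4³ = -9/5 kN
  M_B = M₀a(2b-a)/L² = 5·(8/5)·(2·(12/5)-(8/5))/4² = 8/5 kN·m
Superposition: R_A = 50711/4320 kN, M_A = 14411/2160 kN·m, R_B = 48649/4320 kN, M_B = -18109/2160 kN·m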